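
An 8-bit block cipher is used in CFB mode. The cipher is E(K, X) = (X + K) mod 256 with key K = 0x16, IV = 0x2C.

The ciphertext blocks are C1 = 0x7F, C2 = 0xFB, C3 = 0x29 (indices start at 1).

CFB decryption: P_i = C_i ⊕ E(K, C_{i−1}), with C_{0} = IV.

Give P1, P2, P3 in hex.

P1: E(K, 0x2C) = 0x42; 0x7F ⊕ 0x42 = 0x3D.
P2: E(K, 0x7F) = 0x95; 0xFB ⊕ 0x95 = 0x6E.
P3: E(K, 0xFB) = 0x11; 0x29 ⊕ 0x11 = 0x38.

P1 = 0x3D, P2 = 0x6E, P3 = 0x38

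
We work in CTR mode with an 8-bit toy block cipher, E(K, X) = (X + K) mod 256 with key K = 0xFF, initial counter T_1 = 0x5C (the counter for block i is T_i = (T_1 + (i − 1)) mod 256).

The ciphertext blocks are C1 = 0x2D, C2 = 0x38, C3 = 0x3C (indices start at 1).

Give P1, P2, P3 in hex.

CTR decryption: S_i = E(K, T_i) where T_i is the counter for block i; P_i = C_i ⊕ S_i.
P1: T = 0x5C, S = E(K, T) = 0x5B; 0x2D ⊕ 0x5B = 0x76.
P2: T = 0x5D, S = E(K, T) = 0x5C; 0x38 ⊕ 0x5C = 0x64.
P3: T = 0x5E, S = E(K, T) = 0x5D; 0x3C ⊕ 0x5D = 0x61.

P1 = 0x76, P2 = 0x64, P3 = 0x61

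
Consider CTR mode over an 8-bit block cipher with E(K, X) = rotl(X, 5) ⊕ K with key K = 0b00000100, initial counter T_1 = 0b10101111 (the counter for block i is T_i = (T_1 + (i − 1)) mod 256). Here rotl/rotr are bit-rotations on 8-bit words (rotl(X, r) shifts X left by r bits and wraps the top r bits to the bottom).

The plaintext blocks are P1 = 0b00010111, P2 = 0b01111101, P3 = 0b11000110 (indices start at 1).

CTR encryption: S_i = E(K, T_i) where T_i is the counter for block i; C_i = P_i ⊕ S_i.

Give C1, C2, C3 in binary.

C1 = 0b11100110, C2 = 0b01101111, C3 = 0b11110100

C1: T = 0b10101111, S = E(K, T) = 0b11110001; 0b00010111 ⊕ 0b11110001 = 0b11100110.
C2: T = 0b10110000, S = E(K, T) = 0b00010010; 0b01111101 ⊕ 0b00010010 = 0b01101111.
C3: T = 0b10110001, S = E(K, T) = 0b00110010; 0b11000110 ⊕ 0b00110010 = 0b11110100.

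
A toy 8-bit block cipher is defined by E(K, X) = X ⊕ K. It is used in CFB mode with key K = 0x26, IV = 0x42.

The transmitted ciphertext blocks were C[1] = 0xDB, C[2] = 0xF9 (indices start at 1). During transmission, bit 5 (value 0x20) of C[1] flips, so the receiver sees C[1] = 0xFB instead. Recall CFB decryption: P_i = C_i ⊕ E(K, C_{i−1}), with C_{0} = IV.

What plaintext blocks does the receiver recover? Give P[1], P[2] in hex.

Only C[1] changed, to 0xFB. In CFB, a change in C_i flips the same bit in P_i and garbles P_{i+1}. Decrypting the received ciphertext:
P[1]: E(K, 0x42) = 0x64; 0xFB ⊕ 0x64 = 0x9F.
P[2]: E(K, 0xFB) = 0xDD; 0xF9 ⊕ 0xDD = 0x24.
Blocks that differ from the original plaintext: P[1], P[2].

P[1] = 0x9F, P[2] = 0x24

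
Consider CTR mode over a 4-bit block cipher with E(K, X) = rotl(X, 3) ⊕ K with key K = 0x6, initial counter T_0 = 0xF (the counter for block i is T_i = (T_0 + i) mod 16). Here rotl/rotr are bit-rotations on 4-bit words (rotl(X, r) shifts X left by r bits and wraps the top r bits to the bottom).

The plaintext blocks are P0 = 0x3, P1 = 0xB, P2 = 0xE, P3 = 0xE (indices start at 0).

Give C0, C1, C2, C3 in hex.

CTR encryption: S_i = E(K, T_i) where T_i is the counter for block i; C_i = P_i ⊕ S_i.
C0: T = 0xF, S = E(K, T) = 0x9; 0x3 ⊕ 0x9 = 0xA.
C1: T = 0x0, S = E(K, T) = 0x6; 0xB ⊕ 0x6 = 0xD.
C2: T = 0x1, S = E(K, T) = 0xE; 0xE ⊕ 0xE = 0x0.
C3: T = 0x2, S = E(K, T) = 0x7; 0xE ⊕ 0x7 = 0x9.

C0 = 0xA, C1 = 0xD, C2 = 0x0, C3 = 0x9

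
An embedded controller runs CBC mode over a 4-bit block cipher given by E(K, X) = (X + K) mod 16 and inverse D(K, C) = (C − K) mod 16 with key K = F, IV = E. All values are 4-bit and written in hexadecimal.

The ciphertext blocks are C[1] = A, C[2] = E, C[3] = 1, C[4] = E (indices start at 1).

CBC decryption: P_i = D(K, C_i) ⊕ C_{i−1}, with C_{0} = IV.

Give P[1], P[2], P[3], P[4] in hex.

P[1]: D(K, A) = B; B ⊕ E = 5.
P[2]: D(K, E) = F; F ⊕ A = 5.
P[3]: D(K, 1) = 2; 2 ⊕ E = C.
P[4]: D(K, E) = F; F ⊕ 1 = E.

P[1] = 5, P[2] = 5, P[3] = C, P[4] = E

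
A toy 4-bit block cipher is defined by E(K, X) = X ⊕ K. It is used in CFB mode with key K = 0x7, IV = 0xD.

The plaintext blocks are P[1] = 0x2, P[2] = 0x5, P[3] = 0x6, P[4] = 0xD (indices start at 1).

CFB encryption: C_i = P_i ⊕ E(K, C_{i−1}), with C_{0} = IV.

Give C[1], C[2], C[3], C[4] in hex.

C[1]: E(K, 0xD) = 0xA; 0x2 ⊕ 0xA = 0x8.
C[2]: E(K, 0x8) = 0xF; 0x5 ⊕ 0xF = 0xA.
C[3]: E(K, 0xA) = 0xD; 0x6 ⊕ 0xD = 0xB.
C[4]: E(K, 0xB) = 0xC; 0xD ⊕ 0xC = 0x1.

C[1] = 0x8, C[2] = 0xA, C[3] = 0xB, C[4] = 0x1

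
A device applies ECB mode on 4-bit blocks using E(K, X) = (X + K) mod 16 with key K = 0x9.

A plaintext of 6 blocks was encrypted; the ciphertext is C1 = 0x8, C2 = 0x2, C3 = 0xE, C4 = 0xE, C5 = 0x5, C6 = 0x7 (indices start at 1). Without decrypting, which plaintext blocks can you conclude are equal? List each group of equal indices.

ECB encrypts each block independently with the same key, so equal ciphertext blocks imply equal plaintext blocks.
C3 = C4 = 0xE, so P3 = P4.

P3 = P4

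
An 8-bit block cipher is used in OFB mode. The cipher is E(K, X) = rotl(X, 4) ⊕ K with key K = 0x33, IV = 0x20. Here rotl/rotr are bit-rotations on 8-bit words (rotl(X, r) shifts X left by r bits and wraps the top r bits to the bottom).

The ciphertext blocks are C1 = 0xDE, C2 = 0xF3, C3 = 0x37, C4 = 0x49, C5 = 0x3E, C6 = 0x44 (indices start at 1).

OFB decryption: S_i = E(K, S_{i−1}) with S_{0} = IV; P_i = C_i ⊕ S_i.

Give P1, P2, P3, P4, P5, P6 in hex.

P1 = 0xEF, P2 = 0xD3, P3 = 0x06, P4 = 0x69, P5 = 0x0F, P6 = 0x64

P1: S = E(K, 0x20) = 0x31; 0xDE ⊕ 0x31 = 0xEF.
P2: S = E(K, 0x31) = 0x20; 0xF3 ⊕ 0x20 = 0xD3.
P3: S = E(K, 0x20) = 0x31; 0x37 ⊕ 0x31 = 0x06.
P4: S = E(K, 0x31) = 0x20; 0x49 ⊕ 0x20 = 0x69.
P5: S = E(K, 0x20) = 0x31; 0x3E ⊕ 0x31 = 0x0F.
P6: S = E(K, 0x31) = 0x20; 0x44 ⊕ 0x20 = 0x64.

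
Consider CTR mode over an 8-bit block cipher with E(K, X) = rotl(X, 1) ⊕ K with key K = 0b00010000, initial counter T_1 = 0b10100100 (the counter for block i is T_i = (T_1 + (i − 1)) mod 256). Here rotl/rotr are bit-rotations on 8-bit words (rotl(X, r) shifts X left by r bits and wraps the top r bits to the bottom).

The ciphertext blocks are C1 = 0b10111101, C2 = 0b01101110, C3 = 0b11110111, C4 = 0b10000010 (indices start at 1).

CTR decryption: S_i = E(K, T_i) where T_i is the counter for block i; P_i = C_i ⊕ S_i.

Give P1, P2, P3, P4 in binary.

P1: T = 0b10100100, S = E(K, T) = 0b01011001; 0b10111101 ⊕ 0b01011001 = 0b11100100.
P2: T = 0b10100101, S = E(K, T) = 0b01011011; 0b01101110 ⊕ 0b01011011 = 0b00110101.
P3: T = 0b10100110, S = E(K, T) = 0b01011101; 0b11110111 ⊕ 0b01011101 = 0b10101010.
P4: T = 0b10100111, S = E(K, T) = 0b01011111; 0b10000010 ⊕ 0b01011111 = 0b11011101.

P1 = 0b11100100, P2 = 0b00110101, P3 = 0b10101010, P4 = 0b11011101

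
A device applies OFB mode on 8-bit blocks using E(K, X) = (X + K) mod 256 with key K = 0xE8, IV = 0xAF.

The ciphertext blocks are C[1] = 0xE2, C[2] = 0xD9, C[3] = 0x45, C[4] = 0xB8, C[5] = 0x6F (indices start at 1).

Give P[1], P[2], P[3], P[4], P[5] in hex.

P[1] = 0x75, P[2] = 0xA6, P[3] = 0x22, P[4] = 0xF7, P[5] = 0x58

OFB decryption: S_i = E(K, S_{i−1}) with S_{0} = IV; P_i = C_i ⊕ S_i.
P[1]: S = E(K, 0xAF) = 0x97; 0xE2 ⊕ 0x97 = 0x75.
P[2]: S = E(K, 0x97) = 0x7F; 0xD9 ⊕ 0x7F = 0xA6.
P[3]: S = E(K, 0x7F) = 0x67; 0x45 ⊕ 0x67 = 0x22.
P[4]: S = E(K, 0x67) = 0x4F; 0xB8 ⊕ 0x4F = 0xF7.
P[5]: S = E(K, 0x4F) = 0x37; 0x6F ⊕ 0x37 = 0x58.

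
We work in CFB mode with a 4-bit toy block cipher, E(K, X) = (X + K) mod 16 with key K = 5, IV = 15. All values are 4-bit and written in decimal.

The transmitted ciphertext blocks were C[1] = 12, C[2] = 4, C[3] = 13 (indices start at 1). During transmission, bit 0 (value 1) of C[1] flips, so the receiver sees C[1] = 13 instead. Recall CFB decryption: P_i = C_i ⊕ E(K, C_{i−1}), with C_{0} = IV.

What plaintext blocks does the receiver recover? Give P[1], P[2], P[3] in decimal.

P[1] = 9, P[2] = 6, P[3] = 4

Only C[1] changed, to 13. In CFB, a change in C_i flips the same bit in P_i and garbles P_{i+1}. Decrypting the received ciphertext:
P[1]: E(K, 15) = 4; 13 ⊕ 4 = 9.
P[2]: E(K, 13) = 2; 4 ⊕ 2 = 6.
P[3]: E(K, 4) = 9; 13 ⊕ 9 = 4.
Blocks that differ from the original plaintext: P[1], P[2].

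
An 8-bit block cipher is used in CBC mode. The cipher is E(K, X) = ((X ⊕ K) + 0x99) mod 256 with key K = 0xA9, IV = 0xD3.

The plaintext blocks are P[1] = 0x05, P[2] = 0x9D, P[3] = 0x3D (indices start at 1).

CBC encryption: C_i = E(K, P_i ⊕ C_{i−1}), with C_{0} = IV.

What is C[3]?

C[3] = 0xEA

C[1]: P[1] ⊕ 0xD3 = 0xD6; E(K, 0xD6) = 0x18.
C[2]: P[2] ⊕ 0x18 = 0x85; E(K, 0x85) = 0xC5.
C[3]: P[3] ⊕ 0xC5 = 0xF8; E(K, 0xF8) = 0xEA.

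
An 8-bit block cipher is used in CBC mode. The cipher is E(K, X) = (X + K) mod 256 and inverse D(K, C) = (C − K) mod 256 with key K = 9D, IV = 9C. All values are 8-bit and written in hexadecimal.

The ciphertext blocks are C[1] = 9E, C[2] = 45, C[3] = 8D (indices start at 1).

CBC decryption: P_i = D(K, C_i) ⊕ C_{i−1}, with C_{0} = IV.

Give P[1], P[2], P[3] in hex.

P[1]: D(K, 9E) = 01; 01 ⊕ 9C = 9D.
P[2]: D(K, 45) = A8; A8 ⊕ 9E = 36.
P[3]: D(K, 8D) = F0; F0 ⊕ 45 = B5.

P[1] = 9D, P[2] = 36, P[3] = B5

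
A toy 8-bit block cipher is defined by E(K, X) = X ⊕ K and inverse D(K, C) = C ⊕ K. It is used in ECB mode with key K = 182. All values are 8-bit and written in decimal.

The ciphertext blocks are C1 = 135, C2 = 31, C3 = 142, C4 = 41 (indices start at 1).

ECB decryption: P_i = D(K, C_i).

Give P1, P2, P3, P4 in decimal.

P1 = 49, P2 = 169, P3 = 56, P4 = 159

P1: D(K, 135) = 49.
P2: D(K, 31) = 169.
P3: D(K, 142) = 56.
P4: D(K, 41) = 159.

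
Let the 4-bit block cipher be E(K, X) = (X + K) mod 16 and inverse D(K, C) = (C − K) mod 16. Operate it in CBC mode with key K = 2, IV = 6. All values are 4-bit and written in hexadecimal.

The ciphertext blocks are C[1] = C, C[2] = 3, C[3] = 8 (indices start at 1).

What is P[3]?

CBC decryption: P_i = D(K, C_i) ⊕ C_{i−1}, with C_{0} = IV.
P[3]: D(K, 8) = 6; 6 ⊕ 3 = 5.

P[3] = 5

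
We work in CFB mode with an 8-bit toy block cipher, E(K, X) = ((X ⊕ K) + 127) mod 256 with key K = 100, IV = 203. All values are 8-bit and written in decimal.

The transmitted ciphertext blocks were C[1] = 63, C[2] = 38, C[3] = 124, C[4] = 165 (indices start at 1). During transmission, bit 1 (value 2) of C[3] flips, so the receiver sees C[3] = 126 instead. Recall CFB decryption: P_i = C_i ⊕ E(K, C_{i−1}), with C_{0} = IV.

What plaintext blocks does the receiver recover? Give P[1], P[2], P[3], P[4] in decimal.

P[1] = 17, P[2] = 252, P[3] = 191, P[4] = 60

Only C[3] changed, to 126. In CFB, a change in C_i flips the same bit in P_i and garbles P_{i+1}. Decrypting the received ciphertext:
P[1]: E(K, 203) = 46; 63 ⊕ 46 = 17.
P[2]: E(K, 63) = 218; 38 ⊕ 218 = 252.
P[3]: E(K, 38) = 193; 126 ⊕ 193 = 191.
P[4]: E(K, 126) = 153; 165 ⊕ 153 = 60.
Blocks that differ from the original plaintext: P[3], P[4].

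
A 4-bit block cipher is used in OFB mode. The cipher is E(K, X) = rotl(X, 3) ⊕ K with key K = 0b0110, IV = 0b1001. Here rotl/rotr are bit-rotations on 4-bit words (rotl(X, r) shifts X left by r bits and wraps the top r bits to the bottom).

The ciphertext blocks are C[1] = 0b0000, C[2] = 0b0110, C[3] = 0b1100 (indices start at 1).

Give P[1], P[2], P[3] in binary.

OFB decryption: S_i = E(K, S_{i−1}) with S_{0} = IV; P_i = C_i ⊕ S_i.
P[1]: S = E(K, 0b1001) = 0b1010; 0b0000 ⊕ 0b1010 = 0b1010.
P[2]: S = E(K, 0b1010) = 0b0011; 0b0110 ⊕ 0b0011 = 0b0101.
P[3]: S = E(K, 0b0011) = 0b1111; 0b1100 ⊕ 0b1111 = 0b0011.

P[1] = 0b1010, P[2] = 0b0101, P[3] = 0b0011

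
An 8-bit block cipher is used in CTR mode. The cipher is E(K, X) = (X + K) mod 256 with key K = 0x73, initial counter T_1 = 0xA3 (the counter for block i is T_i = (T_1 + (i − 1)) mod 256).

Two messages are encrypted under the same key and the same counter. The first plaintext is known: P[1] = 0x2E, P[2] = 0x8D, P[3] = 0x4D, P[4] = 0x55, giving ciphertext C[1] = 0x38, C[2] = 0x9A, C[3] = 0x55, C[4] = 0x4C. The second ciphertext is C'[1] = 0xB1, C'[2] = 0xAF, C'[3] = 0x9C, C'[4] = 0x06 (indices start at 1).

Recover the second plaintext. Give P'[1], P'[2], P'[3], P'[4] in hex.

In CTR with a reused counter, both messages share the same keystream S_i, so C_i ⊕ C'_i = P_i ⊕ P'_i and thus P'_i = P_i ⊕ C_i ⊕ C'_i.
P'[1]: 0x2E ⊕ 0x38 ⊕ 0xB1 = 0xA7.
P'[2]: 0x8D ⊕ 0x9A ⊕ 0xAF = 0xB8.
P'[3]: 0x4D ⊕ 0x55 ⊕ 0x9C = 0x84.
P'[4]: 0x55 ⊕ 0x4C ⊕ 0x06 = 0x1F.

P'[1] = 0xA7, P'[2] = 0xB8, P'[3] = 0x84, P'[4] = 0x1F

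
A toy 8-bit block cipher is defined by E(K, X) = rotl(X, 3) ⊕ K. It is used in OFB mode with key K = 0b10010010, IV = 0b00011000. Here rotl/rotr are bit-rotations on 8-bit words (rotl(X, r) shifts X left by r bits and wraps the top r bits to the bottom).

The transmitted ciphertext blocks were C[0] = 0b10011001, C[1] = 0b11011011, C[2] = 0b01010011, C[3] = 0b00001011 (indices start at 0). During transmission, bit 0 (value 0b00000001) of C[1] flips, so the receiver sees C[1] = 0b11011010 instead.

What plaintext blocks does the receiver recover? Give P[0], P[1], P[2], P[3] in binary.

P[0] = 0b11001011, P[1] = 0b11011010, P[2] = 0b11000001, P[3] = 0b00001101

OFB decryption: S_i = E(K, S_{i−1}) with S_{−1} = IV; P_i = C_i ⊕ S_i.
Only C[1] changed, to 0b11011010. In OFB, a change in C_i flips the same bit in P_i only; the keystream is unaffected. Decrypting the received ciphertext:
P[0]: S = E(K, 0b00011000) = 0b01010010; 0b10011001 ⊕ 0b01010010 = 0b11001011.
P[1]: S = E(K, 0b01010010) = 0b00000000; 0b11011010 ⊕ 0b00000000 = 0b11011010.
P[2]: S = E(K, 0b00000000) = 0b10010010; 0b01010011 ⊕ 0b10010010 = 0b11000001.
P[3]: S = E(K, 0b10010010) = 0b00000110; 0b00001011 ⊕ 0b00000110 = 0b00001101.
Blocks that differ from the original plaintext: P[1].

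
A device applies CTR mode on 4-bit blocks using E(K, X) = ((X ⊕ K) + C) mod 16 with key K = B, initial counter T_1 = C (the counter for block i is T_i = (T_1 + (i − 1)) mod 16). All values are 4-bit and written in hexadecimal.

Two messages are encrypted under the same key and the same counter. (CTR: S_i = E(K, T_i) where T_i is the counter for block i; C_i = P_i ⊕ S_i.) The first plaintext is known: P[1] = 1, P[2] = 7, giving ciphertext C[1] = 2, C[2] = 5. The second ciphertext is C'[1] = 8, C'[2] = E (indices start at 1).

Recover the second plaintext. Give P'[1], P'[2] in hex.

In CTR with a reused counter, both messages share the same keystream S_i, so C_i ⊕ C'_i = P_i ⊕ P'_i and thus P'_i = P_i ⊕ C_i ⊕ C'_i.
P'[1]: 1 ⊕ 2 ⊕ 8 = B.
P'[2]: 7 ⊕ 5 ⊕ E = C.

P'[1] = B, P'[2] = C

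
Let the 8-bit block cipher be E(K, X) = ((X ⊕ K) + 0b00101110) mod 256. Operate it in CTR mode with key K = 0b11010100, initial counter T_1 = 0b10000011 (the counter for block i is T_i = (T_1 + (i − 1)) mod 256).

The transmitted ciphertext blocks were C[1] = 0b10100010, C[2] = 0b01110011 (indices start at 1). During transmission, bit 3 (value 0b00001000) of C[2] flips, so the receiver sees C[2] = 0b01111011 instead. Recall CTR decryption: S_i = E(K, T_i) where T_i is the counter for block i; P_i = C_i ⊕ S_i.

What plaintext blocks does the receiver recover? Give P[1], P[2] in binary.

P[1] = 0b00100111, P[2] = 0b00000101

Only C[2] changed, to 0b01111011. In CTR, a change in C_i flips the same bit in P_i only; the keystream is unaffected. Decrypting the received ciphertext:
P[1]: T = 0b10000011, S = E(K, T) = 0b10000101; 0b10100010 ⊕ 0b10000101 = 0b00100111.
P[2]: T = 0b10000100, S = E(K, T) = 0b01111110; 0b01111011 ⊕ 0b01111110 = 0b00000101.
Blocks that differ from the original plaintext: P[2].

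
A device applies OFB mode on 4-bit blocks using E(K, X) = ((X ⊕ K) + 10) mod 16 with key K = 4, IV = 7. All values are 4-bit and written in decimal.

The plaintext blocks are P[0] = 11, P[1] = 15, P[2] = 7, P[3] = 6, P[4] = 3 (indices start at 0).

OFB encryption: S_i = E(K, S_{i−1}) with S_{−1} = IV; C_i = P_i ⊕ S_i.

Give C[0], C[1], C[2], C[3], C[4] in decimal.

C[0] = 6, C[1] = 12, C[2] = 6, C[3] = 9, C[4] = 6

C[0]: S = E(K, 7) = 13; 11 ⊕ 13 = 6.
C[1]: S = E(K, 13) = 3; 15 ⊕ 3 = 12.
C[2]: S = E(K, 3) = 1; 7 ⊕ 1 = 6.
C[3]: S = E(K, 1) = 15; 6 ⊕ 15 = 9.
C[4]: S = E(K, 15) = 5; 3 ⊕ 5 = 6.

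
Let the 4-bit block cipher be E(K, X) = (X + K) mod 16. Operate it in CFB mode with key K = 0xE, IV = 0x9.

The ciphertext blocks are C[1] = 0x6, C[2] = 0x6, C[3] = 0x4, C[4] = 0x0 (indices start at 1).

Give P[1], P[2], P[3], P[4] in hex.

P[1] = 0x1, P[2] = 0x2, P[3] = 0x0, P[4] = 0x2

CFB decryption: P_i = C_i ⊕ E(K, C_{i−1}), with C_{0} = IV.
P[1]: E(K, 0x9) = 0x7; 0x6 ⊕ 0x7 = 0x1.
P[2]: E(K, 0x6) = 0x4; 0x6 ⊕ 0x4 = 0x2.
P[3]: E(K, 0x6) = 0x4; 0x4 ⊕ 0x4 = 0x0.
P[4]: E(K, 0x4) = 0x2; 0x0 ⊕ 0x2 = 0x2.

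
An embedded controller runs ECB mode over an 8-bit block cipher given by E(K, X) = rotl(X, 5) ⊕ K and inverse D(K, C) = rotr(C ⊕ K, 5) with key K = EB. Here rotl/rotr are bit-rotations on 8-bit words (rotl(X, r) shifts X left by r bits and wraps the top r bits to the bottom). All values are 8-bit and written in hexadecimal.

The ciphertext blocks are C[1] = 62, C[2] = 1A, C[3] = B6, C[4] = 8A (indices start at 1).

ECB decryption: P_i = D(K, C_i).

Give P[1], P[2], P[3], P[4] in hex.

P[1] = 4C, P[2] = 8F, P[3] = EA, P[4] = 0B

P[1]: D(K, 62) = 4C.
P[2]: D(K, 1A) = 8F.
P[3]: D(K, B6) = EA.
P[4]: D(K, 8A) = 0B.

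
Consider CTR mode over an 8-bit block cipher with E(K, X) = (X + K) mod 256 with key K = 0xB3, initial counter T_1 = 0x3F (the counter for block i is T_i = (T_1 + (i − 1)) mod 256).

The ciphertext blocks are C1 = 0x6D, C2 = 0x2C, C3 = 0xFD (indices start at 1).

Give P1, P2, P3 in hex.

P1 = 0x9F, P2 = 0xDF, P3 = 0x09

CTR decryption: S_i = E(K, T_i) where T_i is the counter for block i; P_i = C_i ⊕ S_i.
P1: T = 0x3F, S = E(K, T) = 0xF2; 0x6D ⊕ 0xF2 = 0x9F.
P2: T = 0x40, S = E(K, T) = 0xF3; 0x2C ⊕ 0xF3 = 0xDF.
P3: T = 0x41, S = E(K, T) = 0xF4; 0xFD ⊕ 0xF4 = 0x09.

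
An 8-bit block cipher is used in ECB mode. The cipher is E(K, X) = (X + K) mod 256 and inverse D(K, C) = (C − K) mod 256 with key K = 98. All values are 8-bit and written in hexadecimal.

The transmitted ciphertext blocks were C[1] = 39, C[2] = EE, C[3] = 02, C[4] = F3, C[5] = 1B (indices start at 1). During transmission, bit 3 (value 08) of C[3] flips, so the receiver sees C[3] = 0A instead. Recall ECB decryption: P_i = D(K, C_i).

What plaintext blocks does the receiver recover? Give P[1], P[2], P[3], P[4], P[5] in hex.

Only C[3] changed, to 0A. In ECB, a change in C_i affects only P_i. Decrypting the received ciphertext:
P[1]: D(K, 39) = A1.
P[2]: D(K, EE) = 56.
P[3]: D(K, 0A) = 72.
P[4]: D(K, F3) = 5B.
P[5]: D(K, 1B) = 83.
Blocks that differ from the original plaintext: P[3].

P[1] = A1, P[2] = 56, P[3] = 72, P[4] = 5B, P[5] = 83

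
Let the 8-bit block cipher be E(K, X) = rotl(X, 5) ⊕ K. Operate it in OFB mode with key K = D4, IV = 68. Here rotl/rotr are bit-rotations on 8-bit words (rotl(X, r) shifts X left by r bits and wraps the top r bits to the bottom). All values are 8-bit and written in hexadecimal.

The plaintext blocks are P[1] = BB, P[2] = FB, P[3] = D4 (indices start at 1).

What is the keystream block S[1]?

OFB encryption: S_i = E(K, S_{i−1}) with S_{0} = IV; C_i = P_i ⊕ S_i.
C[1]: S = E(K, 68) = D9; BB ⊕ D9 = 62.
So S[1] = D9.

D9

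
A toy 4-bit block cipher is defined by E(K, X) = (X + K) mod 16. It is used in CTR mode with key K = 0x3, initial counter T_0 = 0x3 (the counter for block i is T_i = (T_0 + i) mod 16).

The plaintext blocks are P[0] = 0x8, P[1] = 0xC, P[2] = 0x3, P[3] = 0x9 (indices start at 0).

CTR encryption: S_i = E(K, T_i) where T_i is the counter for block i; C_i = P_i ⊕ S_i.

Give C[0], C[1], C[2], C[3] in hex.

C[0] = 0xE, C[1] = 0xB, C[2] = 0xB, C[3] = 0x0

C[0]: T = 0x3, S = E(K, T) = 0x6; 0x8 ⊕ 0x6 = 0xE.
C[1]: T = 0x4, S = E(K, T) = 0x7; 0xC ⊕ 0x7 = 0xB.
C[2]: T = 0x5, S = E(K, T) = 0x8; 0x3 ⊕ 0x8 = 0xB.
C[3]: T = 0x6, S = E(K, T) = 0x9; 0x9 ⊕ 0x9 = 0x0.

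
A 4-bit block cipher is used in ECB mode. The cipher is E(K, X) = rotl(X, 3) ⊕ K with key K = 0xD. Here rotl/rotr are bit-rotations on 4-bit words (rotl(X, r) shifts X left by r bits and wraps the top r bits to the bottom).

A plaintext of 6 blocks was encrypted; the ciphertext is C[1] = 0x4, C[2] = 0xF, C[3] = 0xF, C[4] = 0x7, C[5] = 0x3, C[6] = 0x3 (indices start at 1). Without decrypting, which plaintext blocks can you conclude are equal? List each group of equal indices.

ECB encrypts each block independently with the same key, so equal ciphertext blocks imply equal plaintext blocks.
C[2] = C[3] = 0xF, so P[2] = P[3].
C[5] = C[6] = 0x3, so P[5] = P[6].

P[2] = P[3]; P[5] = P[6]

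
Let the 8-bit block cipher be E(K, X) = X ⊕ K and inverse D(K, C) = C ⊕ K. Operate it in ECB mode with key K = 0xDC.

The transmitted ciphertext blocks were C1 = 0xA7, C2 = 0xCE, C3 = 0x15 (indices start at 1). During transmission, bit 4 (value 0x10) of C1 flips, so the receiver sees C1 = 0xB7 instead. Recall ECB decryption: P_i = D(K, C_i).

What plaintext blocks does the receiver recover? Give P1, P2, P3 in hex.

Only C1 changed, to 0xB7. In ECB, a change in C_i affects only P_i. Decrypting the received ciphertext:
P1: D(K, 0xB7) = 0x6B.
P2: D(K, 0xCE) = 0x12.
P3: D(K, 0x15) = 0xC9.
Blocks that differ from the original plaintext: P1.

P1 = 0x6B, P2 = 0x12, P3 = 0xC9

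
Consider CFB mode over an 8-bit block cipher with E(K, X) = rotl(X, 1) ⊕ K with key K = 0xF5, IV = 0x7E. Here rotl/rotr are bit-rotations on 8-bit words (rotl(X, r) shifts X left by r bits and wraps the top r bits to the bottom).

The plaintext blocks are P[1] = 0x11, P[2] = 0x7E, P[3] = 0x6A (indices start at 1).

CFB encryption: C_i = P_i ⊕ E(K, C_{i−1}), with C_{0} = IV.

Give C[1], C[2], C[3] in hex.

C[1] = 0x18, C[2] = 0xBB, C[3] = 0xE8

C[1]: E(K, 0x7E) = 0x09; 0x11 ⊕ 0x09 = 0x18.
C[2]: E(K, 0x18) = 0xC5; 0x7E ⊕ 0xC5 = 0xBB.
C[3]: E(K, 0xBB) = 0x82; 0x6A ⊕ 0x82 = 0xE8.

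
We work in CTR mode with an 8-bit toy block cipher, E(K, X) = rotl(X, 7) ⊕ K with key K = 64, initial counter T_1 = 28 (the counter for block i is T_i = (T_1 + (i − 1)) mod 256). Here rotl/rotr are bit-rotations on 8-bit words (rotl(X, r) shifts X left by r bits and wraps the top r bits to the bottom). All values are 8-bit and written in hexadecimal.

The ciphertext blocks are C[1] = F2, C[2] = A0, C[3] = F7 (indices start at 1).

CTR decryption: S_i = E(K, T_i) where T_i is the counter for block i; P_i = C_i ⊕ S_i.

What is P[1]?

P[1] = 82

P[1]: T = 28, S = E(K, T) = 70; F2 ⊕ 70 = 82.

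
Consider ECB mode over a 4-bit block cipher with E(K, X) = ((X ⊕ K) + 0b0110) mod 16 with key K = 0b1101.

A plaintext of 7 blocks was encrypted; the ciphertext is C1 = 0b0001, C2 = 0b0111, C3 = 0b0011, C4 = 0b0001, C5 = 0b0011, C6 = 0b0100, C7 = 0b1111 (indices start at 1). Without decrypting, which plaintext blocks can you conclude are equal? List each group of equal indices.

P1 = P4; P3 = P5

ECB encrypts each block independently with the same key, so equal ciphertext blocks imply equal plaintext blocks.
C1 = C4 = 0b0001, so P1 = P4.
C3 = C5 = 0b0011, so P3 = P5.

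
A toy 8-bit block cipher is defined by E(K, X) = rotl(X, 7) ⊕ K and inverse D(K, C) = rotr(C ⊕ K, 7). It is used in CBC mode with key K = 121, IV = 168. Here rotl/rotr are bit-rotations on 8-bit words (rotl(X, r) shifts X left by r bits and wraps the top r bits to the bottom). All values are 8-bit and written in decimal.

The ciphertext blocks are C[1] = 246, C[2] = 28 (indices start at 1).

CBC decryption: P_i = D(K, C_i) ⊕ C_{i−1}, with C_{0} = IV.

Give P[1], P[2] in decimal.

P[1] = 183, P[2] = 60

P[1]: D(K, 246) = 31; 31 ⊕ 168 = 183.
P[2]: D(K, 28) = 202; 202 ⊕ 246 = 60.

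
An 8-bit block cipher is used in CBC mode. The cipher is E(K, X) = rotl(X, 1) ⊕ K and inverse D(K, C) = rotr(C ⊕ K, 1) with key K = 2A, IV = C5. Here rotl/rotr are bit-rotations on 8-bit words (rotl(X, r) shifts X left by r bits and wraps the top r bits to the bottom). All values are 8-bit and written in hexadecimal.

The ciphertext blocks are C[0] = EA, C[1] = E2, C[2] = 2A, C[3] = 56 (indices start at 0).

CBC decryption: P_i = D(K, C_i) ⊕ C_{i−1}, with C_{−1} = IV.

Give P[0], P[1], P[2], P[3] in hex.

P[0]: D(K, EA) = 60; 60 ⊕ C5 = A5.
P[1]: D(K, E2) = 64; 64 ⊕ EA = 8E.
P[2]: D(K, 2A) = 00; 00 ⊕ E2 = E2.
P[3]: D(K, 56) = 3E; 3E ⊕ 2A = 14.

P[0] = A5, P[1] = 8E, P[2] = E2, P[3] = 14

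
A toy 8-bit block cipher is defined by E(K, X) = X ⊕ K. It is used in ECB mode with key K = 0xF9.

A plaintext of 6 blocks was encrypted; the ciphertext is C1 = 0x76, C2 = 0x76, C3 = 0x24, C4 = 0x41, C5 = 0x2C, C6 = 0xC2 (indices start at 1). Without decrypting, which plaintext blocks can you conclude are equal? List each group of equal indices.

P1 = P2

ECB encrypts each block independently with the same key, so equal ciphertext blocks imply equal plaintext blocks.
C1 = C2 = 0x76, so P1 = P2.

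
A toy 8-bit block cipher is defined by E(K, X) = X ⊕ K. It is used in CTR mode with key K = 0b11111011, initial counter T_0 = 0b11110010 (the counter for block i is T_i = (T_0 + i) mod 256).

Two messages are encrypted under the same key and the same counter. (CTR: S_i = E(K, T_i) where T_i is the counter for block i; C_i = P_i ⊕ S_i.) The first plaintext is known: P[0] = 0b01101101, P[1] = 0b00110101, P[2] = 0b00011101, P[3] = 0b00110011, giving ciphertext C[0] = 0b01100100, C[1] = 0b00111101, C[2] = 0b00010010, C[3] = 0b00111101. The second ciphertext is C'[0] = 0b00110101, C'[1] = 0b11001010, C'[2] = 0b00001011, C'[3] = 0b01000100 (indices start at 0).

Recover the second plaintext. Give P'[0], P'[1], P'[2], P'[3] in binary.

P'[0] = 0b00111100, P'[1] = 0b11000010, P'[2] = 0b00000100, P'[3] = 0b01001010

In CTR with a reused counter, both messages share the same keystream S_i, so C_i ⊕ C'_i = P_i ⊕ P'_i and thus P'_i = P_i ⊕ C_i ⊕ C'_i.
P'[0]: 0b01101101 ⊕ 0b01100100 ⊕ 0b00110101 = 0b00111100.
P'[1]: 0b00110101 ⊕ 0b00111101 ⊕ 0b11001010 = 0b11000010.
P'[2]: 0b00011101 ⊕ 0b00010010 ⊕ 0b00001011 = 0b00000100.
P'[3]: 0b00110011 ⊕ 0b00111101 ⊕ 0b01000100 = 0b01001010.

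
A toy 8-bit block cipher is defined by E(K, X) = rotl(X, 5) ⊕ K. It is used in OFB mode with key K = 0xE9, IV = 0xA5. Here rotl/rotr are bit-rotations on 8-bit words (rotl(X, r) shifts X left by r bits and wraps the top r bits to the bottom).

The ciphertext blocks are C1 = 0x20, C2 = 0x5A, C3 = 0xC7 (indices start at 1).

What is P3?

OFB decryption: S_i = E(K, S_{i−1}) with S_{0} = IV; P_i = C_i ⊕ S_i.
P1: S = E(K, 0xA5) = 0x5D; 0x20 ⊕ 0x5D = 0x7D.
P2: S = E(K, 0x5D) = 0x42; 0x5A ⊕ 0x42 = 0x18.
P3: S = E(K, 0x42) = 0xA1; 0xC7 ⊕ 0xA1 = 0x66.

P3 = 0x66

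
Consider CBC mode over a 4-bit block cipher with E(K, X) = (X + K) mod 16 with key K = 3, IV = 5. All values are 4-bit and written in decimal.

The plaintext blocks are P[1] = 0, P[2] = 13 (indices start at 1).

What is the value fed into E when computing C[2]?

5

CBC encryption: C_i = E(K, P_i ⊕ C_{i−1}), with C_{0} = IV.
C[1]: P[1] ⊕ 5 = 5; E(K, 5) = 8.
C[2]: P[2] ⊕ 8 = 5; E(K, 5) = 8.
So the input to E for block [2] is 5.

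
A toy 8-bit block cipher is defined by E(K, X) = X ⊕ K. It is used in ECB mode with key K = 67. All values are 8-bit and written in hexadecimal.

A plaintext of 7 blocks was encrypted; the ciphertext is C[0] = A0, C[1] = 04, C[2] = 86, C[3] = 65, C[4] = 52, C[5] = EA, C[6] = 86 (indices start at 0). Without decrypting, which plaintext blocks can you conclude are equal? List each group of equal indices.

ECB encrypts each block independently with the same key, so equal ciphertext blocks imply equal plaintext blocks.
C[2] = C[6] = 86, so P[2] = P[6].

P[2] = P[6]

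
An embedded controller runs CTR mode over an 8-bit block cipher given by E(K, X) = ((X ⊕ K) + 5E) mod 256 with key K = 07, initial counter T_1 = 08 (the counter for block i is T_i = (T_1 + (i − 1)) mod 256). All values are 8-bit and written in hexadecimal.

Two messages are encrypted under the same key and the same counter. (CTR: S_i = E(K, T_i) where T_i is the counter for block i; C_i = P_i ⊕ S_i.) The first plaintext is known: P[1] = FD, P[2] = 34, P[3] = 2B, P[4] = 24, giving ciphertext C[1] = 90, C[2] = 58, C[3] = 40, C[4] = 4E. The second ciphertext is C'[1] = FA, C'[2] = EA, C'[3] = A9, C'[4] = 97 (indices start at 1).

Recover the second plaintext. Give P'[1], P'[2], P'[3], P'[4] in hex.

P'[1] = 97, P'[2] = 86, P'[3] = C2, P'[4] = FD

In CTR with a reused counter, both messages share the same keystream S_i, so C_i ⊕ C'_i = P_i ⊕ P'_i and thus P'_i = P_i ⊕ C_i ⊕ C'_i.
P'[1]: FD ⊕ 90 ⊕ FA = 97.
P'[2]: 34 ⊕ 58 ⊕ EA = 86.
P'[3]: 2B ⊕ 40 ⊕ A9 = C2.
P'[4]: 24 ⊕ 4E ⊕ 97 = FD.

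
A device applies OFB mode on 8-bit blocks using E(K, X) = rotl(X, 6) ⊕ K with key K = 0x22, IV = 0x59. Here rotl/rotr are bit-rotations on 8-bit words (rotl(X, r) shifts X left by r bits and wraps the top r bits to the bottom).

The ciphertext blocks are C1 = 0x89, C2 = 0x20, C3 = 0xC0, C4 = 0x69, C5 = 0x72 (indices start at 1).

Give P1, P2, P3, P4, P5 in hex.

P1 = 0xFD, P2 = 0x1F, P3 = 0x2D, P4 = 0x30, P5 = 0x06

OFB decryption: S_i = E(K, S_{i−1}) with S_{0} = IV; P_i = C_i ⊕ S_i.
P1: S = E(K, 0x59) = 0x74; 0x89 ⊕ 0x74 = 0xFD.
P2: S = E(K, 0x74) = 0x3F; 0x20 ⊕ 0x3F = 0x1F.
P3: S = E(K, 0x3F) = 0xED; 0xC0 ⊕ 0xED = 0x2D.
P4: S = E(K, 0xED) = 0x59; 0x69 ⊕ 0x59 = 0x30.
P5: S = E(K, 0x59) = 0x74; 0x72 ⊕ 0x74 = 0x06.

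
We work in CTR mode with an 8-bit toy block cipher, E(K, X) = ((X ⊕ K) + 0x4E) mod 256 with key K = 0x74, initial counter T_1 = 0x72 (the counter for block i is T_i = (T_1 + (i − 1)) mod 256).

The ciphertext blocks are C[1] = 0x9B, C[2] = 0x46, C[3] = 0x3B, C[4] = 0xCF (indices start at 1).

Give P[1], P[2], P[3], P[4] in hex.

CTR decryption: S_i = E(K, T_i) where T_i is the counter for block i; P_i = C_i ⊕ S_i.
P[1]: T = 0x72, S = E(K, T) = 0x54; 0x9B ⊕ 0x54 = 0xCF.
P[2]: T = 0x73, S = E(K, T) = 0x55; 0x46 ⊕ 0x55 = 0x13.
P[3]: T = 0x74, S = E(K, T) = 0x4E; 0x3B ⊕ 0x4E = 0x75.
P[4]: T = 0x75, S = E(K, T) = 0x4F; 0xCF ⊕ 0x4F = 0x80.

P[1] = 0xCF, P[2] = 0x13, P[3] = 0x75, P[4] = 0x80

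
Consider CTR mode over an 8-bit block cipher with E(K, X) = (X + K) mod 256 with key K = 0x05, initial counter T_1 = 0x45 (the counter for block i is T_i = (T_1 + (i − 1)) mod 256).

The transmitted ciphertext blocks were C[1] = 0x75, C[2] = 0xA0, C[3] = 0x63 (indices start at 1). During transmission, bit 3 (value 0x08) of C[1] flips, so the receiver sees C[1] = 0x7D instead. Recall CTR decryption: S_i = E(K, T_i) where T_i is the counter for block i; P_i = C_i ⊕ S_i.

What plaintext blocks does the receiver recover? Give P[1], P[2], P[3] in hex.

P[1] = 0x37, P[2] = 0xEB, P[3] = 0x2F

Only C[1] changed, to 0x7D. In CTR, a change in C_i flips the same bit in P_i only; the keystream is unaffected. Decrypting the received ciphertext:
P[1]: T = 0x45, S = E(K, T) = 0x4A; 0x7D ⊕ 0x4A = 0x37.
P[2]: T = 0x46, S = E(K, T) = 0x4B; 0xA0 ⊕ 0x4B = 0xEB.
P[3]: T = 0x47, S = E(K, T) = 0x4C; 0x63 ⊕ 0x4C = 0x2F.
Blocks that differ from the original plaintext: P[1].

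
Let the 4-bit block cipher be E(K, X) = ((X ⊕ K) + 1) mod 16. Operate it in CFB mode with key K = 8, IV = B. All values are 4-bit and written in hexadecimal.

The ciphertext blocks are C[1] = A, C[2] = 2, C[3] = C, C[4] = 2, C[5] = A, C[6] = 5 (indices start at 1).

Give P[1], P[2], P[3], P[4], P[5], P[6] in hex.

P[1] = E, P[2] = 1, P[3] = 7, P[4] = 7, P[5] = 1, P[6] = 6

CFB decryption: P_i = C_i ⊕ E(K, C_{i−1}), with C_{0} = IV.
P[1]: E(K, B) = 4; A ⊕ 4 = E.
P[2]: E(K, A) = 3; 2 ⊕ 3 = 1.
P[3]: E(K, 2) = B; C ⊕ B = 7.
P[4]: E(K, C) = 5; 2 ⊕ 5 = 7.
P[5]: E(K, 2) = B; A ⊕ B = 1.
P[6]: E(K, A) = 3; 5 ⊕ 3 = 6.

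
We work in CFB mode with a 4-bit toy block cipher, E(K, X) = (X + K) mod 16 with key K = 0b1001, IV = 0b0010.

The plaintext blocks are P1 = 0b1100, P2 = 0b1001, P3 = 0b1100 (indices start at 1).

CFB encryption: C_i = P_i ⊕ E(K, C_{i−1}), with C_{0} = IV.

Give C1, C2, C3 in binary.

C1: E(K, 0b0010) = 0b1011; 0b1100 ⊕ 0b1011 = 0b0111.
C2: E(K, 0b0111) = 0b0000; 0b1001 ⊕ 0b0000 = 0b1001.
C3: E(K, 0b1001) = 0b0010; 0b1100 ⊕ 0b0010 = 0b1110.

C1 = 0b0111, C2 = 0b1001, C3 = 0b1110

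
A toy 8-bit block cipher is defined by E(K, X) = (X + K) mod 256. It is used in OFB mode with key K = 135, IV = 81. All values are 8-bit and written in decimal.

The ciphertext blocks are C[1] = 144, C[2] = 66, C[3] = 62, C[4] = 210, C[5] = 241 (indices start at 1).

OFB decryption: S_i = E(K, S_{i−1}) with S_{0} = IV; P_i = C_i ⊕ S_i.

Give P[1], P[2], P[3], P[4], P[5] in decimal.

P[1]: S = E(K, 81) = 216; 144 ⊕ 216 = 72.
P[2]: S = E(K, 216) = 95; 66 ⊕ 95 = 29.
P[3]: S = E(K, 95) = 230; 62 ⊕ 230 = 216.
P[4]: S = E(K, 230) = 109; 210 ⊕ 109 = 191.
P[5]: S = E(K, 109) = 244; 241 ⊕ 244 = 5.

P[1] = 72, P[2] = 29, P[3] = 216, P[4] = 191, P[5] = 5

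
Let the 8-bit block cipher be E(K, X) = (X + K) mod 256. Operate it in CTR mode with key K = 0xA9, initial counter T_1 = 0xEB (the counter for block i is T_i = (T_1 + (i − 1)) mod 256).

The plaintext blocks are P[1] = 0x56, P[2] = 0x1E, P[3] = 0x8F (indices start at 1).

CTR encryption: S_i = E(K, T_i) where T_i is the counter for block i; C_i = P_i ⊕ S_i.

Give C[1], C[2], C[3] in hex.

C[1]: T = 0xEB, S = E(K, T) = 0x94; 0x56 ⊕ 0x94 = 0xC2.
C[2]: T = 0xEC, S = E(K, T) = 0x95; 0x1E ⊕ 0x95 = 0x8B.
C[3]: T = 0xED, S = E(K, T) = 0x96; 0x8F ⊕ 0x96 = 0x19.

C[1] = 0xC2, C[2] = 0x8B, C[3] = 0x19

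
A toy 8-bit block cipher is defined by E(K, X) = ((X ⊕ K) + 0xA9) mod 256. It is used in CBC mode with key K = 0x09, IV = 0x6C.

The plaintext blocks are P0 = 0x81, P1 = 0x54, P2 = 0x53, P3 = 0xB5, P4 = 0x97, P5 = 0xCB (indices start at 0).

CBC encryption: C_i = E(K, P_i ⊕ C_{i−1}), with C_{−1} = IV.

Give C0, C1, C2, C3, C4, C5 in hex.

C0 = 0x8D, C1 = 0x79, C2 = 0xCC, C3 = 0x19, C4 = 0x30, C5 = 0x9B

C0: P0 ⊕ 0x6C = 0xED; E(K, 0xED) = 0x8D.
C1: P1 ⊕ 0x8D = 0xD9; E(K, 0xD9) = 0x79.
C2: P2 ⊕ 0x79 = 0x2A; E(K, 0x2A) = 0xCC.
C3: P3 ⊕ 0xCC = 0x79; E(K, 0x79) = 0x19.
C4: P4 ⊕ 0x19 = 0x8E; E(K, 0x8E) = 0x30.
C5: P5 ⊕ 0x30 = 0xFB; E(K, 0xFB) = 0x9B.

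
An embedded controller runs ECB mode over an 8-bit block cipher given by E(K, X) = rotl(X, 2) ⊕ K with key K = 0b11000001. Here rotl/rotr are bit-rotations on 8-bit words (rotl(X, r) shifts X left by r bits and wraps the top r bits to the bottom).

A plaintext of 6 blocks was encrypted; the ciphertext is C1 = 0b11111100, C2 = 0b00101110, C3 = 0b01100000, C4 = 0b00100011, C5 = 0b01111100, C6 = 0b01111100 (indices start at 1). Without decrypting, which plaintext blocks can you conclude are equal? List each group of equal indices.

P5 = P6

ECB encrypts each block independently with the same key, so equal ciphertext blocks imply equal plaintext blocks.
C5 = C6 = 0b01111100, so P5 = P6.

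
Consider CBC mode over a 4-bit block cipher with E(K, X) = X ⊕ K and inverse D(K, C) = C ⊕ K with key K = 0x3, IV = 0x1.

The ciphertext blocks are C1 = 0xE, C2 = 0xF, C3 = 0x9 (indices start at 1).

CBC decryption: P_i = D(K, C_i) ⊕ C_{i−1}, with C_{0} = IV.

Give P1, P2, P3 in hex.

P1 = 0xC, P2 = 0x2, P3 = 0x5

P1: D(K, 0xE) = 0xD; 0xD ⊕ 0x1 = 0xC.
P2: D(K, 0xF) = 0xC; 0xC ⊕ 0xE = 0x2.
P3: D(K, 0x9) = 0xA; 0xA ⊕ 0xF = 0x5.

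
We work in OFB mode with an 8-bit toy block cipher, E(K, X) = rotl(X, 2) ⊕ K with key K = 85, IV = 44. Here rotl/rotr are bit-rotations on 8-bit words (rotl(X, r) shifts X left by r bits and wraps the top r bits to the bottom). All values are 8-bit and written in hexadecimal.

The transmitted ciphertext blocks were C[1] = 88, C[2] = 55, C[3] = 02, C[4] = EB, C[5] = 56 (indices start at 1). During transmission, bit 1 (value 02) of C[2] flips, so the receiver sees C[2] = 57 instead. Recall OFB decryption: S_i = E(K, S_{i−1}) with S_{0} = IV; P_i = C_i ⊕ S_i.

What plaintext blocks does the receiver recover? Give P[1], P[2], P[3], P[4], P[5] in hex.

Only C[2] changed, to 57. In OFB, a change in C_i flips the same bit in P_i only; the keystream is unaffected. Decrypting the received ciphertext:
P[1]: S = E(K, 44) = 94; 88 ⊕ 94 = 1C.
P[2]: S = E(K, 94) = D7; 57 ⊕ D7 = 80.
P[3]: S = E(K, D7) = DA; 02 ⊕ DA = D8.
P[4]: S = E(K, DA) = EE; EB ⊕ EE = 05.
P[5]: S = E(K, EE) = 3E; 56 ⊕ 3E = 68.
Blocks that differ from the original plaintext: P[2].

P[1] = 1C, P[2] = 80, P[3] = D8, P[4] = 05, P[5] = 68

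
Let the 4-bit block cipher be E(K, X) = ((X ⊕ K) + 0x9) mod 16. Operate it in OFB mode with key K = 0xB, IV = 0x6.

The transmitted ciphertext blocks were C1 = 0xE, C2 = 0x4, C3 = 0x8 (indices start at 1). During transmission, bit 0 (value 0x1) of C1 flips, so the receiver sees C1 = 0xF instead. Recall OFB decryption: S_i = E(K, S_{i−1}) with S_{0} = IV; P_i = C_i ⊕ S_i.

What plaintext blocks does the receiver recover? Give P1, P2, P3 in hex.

P1 = 0x9, P2 = 0x2, P3 = 0xE

Only C1 changed, to 0xF. In OFB, a change in C_i flips the same bit in P_i only; the keystream is unaffected. Decrypting the received ciphertext:
P1: S = E(K, 0x6) = 0x6; 0xF ⊕ 0x6 = 0x9.
P2: S = E(K, 0x6) = 0x6; 0x4 ⊕ 0x6 = 0x2.
P3: S = E(K, 0x6) = 0x6; 0x8 ⊕ 0x6 = 0xE.
Blocks that differ from the original plaintext: P1.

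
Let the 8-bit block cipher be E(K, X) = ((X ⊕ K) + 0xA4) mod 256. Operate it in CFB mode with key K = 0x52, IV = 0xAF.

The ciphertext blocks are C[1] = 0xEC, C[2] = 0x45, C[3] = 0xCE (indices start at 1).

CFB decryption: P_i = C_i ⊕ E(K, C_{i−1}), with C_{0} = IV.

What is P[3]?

P[3]: E(K, 0x45) = 0xBB; 0xCE ⊕ 0xBB = 0x75.

P[3] = 0x75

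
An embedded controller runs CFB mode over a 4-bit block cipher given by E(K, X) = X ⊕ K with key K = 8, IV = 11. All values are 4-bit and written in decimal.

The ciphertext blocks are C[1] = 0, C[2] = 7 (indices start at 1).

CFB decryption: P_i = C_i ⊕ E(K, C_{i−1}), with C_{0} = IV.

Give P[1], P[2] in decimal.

P[1]: E(K, 11) = 3; 0 ⊕ 3 = 3.
P[2]: E(K, 0) = 8; 7 ⊕ 8 = 15.

P[1] = 3, P[2] = 15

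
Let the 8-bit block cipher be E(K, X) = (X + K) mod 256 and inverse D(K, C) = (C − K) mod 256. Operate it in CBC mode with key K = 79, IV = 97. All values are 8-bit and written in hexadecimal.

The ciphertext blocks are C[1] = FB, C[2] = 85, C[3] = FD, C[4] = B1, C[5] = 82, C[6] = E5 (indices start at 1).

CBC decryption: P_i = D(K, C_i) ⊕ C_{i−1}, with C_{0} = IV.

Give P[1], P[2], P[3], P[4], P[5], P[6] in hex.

P[1]: D(K, FB) = 82; 82 ⊕ 97 = 15.
P[2]: D(K, 85) = 0C; 0C ⊕ FB = F7.
P[3]: D(K, FD) = 84; 84 ⊕ 85 = 01.
P[4]: D(K, B1) = 38; 38 ⊕ FD = C5.
P[5]: D(K, 82) = 09; 09 ⊕ B1 = B8.
P[6]: D(K, E5) = 6C; 6C ⊕ 82 = EE.

P[1] = 15, P[2] = F7, P[3] = 01, P[4] = C5, P[5] = B8, P[6] = EE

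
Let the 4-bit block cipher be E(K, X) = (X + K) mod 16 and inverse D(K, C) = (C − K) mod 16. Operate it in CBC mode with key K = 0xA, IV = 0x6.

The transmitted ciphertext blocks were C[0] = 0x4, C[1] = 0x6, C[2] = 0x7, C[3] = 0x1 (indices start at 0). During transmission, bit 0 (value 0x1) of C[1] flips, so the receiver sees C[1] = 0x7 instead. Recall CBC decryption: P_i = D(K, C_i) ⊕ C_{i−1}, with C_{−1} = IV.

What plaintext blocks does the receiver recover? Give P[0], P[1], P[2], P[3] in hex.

P[0] = 0xC, P[1] = 0x9, P[2] = 0xA, P[3] = 0x0

Only C[1] changed, to 0x7. In CBC, a change in C_i garbles P_i and flips the same bit in P_{i+1}. Decrypting the received ciphertext:
P[0]: D(K, 0x4) = 0xA; 0xA ⊕ 0x6 = 0xC.
P[1]: D(K, 0x7) = 0xD; 0xD ⊕ 0x4 = 0x9.
P[2]: D(K, 0x7) = 0xD; 0xD ⊕ 0x7 = 0xA.
P[3]: D(K, 0x1) = 0x7; 0x7 ⊕ 0x7 = 0x0.
Blocks that differ from the original plaintext: P[1], P[2].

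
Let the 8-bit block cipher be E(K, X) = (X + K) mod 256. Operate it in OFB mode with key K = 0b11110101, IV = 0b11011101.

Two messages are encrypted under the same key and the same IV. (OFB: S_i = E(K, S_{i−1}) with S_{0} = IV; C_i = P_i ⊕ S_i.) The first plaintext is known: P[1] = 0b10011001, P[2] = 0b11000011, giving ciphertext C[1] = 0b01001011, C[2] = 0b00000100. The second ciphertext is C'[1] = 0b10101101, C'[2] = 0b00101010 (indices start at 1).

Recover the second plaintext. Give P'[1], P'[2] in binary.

P'[1] = 0b01111111, P'[2] = 0b11101101

In OFB with a reused IV, both messages share the same keystream S_i, so C_i ⊕ C'_i = P_i ⊕ P'_i and thus P'_i = P_i ⊕ C_i ⊕ C'_i.
P'[1]: 0b10011001 ⊕ 0b01001011 ⊕ 0b10101101 = 0b01111111.
P'[2]: 0b11000011 ⊕ 0b00000100 ⊕ 0b00101010 = 0b11101101.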